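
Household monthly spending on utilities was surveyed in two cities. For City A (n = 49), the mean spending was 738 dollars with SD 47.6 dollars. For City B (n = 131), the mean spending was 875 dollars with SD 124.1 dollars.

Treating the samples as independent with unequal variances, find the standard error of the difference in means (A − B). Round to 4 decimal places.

Per-group SEs: s₁/√n₁ = 47.6/√49 = 6.8000, s₂/√n₂ = 124.1/√131 = 10.8427.
Unpooled SE of the difference: √(46.24 + 117.56414329) = 12.7986.

12.7986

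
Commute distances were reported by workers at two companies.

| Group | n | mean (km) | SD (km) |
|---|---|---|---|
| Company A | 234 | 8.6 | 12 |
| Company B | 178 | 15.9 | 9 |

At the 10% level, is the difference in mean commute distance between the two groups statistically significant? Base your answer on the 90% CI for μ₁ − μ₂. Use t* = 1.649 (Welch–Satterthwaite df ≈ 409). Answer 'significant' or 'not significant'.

Per-group SEs: s₁/√n₁ = 12/√234 = 0.7845, s₂/√n₂ = 9/√178 = 0.6746.
Unpooled SE of the difference: √(0.61544025 + 0.45508516) = 1.0347.
Margin of error = t* · SE = 1.649 × 1.0347 = 1.7062.
x̄₁ − x̄₂ = 8.6 − 15.9 = -7.3000.
CI: -7.3000 ± 1.7062 = (-9.0062, -5.5938).
The interval (-9.0062, -5.5938) does not contain 0, so the difference is significant.

significant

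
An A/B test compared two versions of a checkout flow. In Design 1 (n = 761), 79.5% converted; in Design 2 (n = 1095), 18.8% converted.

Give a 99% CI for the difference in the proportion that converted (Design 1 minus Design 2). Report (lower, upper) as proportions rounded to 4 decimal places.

The two standard errors are √(0.7950×0.2050/761) = 0.01463 and √(0.1880×0.8120/1095) = 0.01181.
Because the samples are independent, SE_diff = √(0.01463² + 0.01181²) = 0.01880.
Using z* = 2.576 for 99%, ME = 2.576 × 0.01880 = 0.04843.
p̂₁ − p̂₂ = 0.6070; interval 0.6070 ± 0.04843 gives (0.5586, 0.6554).

(0.5586, 0.6554)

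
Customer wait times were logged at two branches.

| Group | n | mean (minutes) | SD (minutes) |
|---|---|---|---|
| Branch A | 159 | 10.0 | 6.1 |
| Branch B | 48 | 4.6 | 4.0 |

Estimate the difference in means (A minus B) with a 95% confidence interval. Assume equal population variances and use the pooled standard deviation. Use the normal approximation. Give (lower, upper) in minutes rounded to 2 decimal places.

(3.56, 7.24)

s_p = √[((n₁−1)s₁² + (n₂−1)s₂²)/(n₁+n₂−2)] = √[(158·6.1² + 47·4.0²)/205] = 5.6875.
SE = 5.6875·√(1/159 + 1/48) = 0.9367.
With z* = 1.960, margin = 1.960 × 0.9367 = 1.8359.
x̄₁ − x̄₂ = 10.0 − 4.6 = 5.4000; interval 5.4000 ± 1.8359 = (3.56, 7.24).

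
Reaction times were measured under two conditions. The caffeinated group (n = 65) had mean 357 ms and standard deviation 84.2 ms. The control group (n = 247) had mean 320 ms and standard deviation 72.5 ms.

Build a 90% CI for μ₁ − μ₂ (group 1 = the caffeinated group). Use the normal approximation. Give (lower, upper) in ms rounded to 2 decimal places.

(18.22, 55.78)

SE₁ = s₁/√n₁ = 84.2/√65 = 10.4437; SE₂ = 72.5/√247 = 4.6131.
Independent samples, unequal variances: SE_diff = √(SE₁² + SE₂²) = √(109.07086969 + 21.28069161) = 11.4172.
z* = 1.645, so margin of error = 1.645 × 11.4172 = 18.7813.
Difference in means = 357 − 320 = 37.0000.
37.0000 ± 18.7813 → (18.22, 55.78).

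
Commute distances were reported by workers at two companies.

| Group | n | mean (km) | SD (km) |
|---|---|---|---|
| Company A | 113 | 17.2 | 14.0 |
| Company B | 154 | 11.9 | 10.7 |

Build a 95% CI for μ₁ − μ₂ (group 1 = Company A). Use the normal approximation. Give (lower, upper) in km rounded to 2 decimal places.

Standard errors of each mean: 14.0/√113 = 1.3170 and 10.7/√154 = 0.8622.
SE(x̄₁ − x̄₂) = √(1.3170² + 0.8622²) = 1.5741 for independent samples with unequal variances.
With z* = 1.960, the margin is 1.960 × 1.5741 = 3.0852.
x̄₁ − x̄₂ = 17.2 − 11.9 = 5.3000; the interval is 5.3000 ± 3.0852 = (2.21, 8.39).

(2.21, 8.39)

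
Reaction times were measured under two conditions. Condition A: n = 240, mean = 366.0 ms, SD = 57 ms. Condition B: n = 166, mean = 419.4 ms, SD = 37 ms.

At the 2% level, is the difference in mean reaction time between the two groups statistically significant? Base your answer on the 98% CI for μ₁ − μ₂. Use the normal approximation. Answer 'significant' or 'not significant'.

significant

Standard errors of each mean: 57/√240 = 3.6793 and 37/√166 = 2.8718.
SE(x̄₁ − x̄₂) = √(3.6793² + 2.8718²) = 4.6674 for independent samples with unequal variances.
With z* = 2.326, the margin is 2.326 × 4.6674 = 10.8564.
x̄₁ − x̄₂ = 366.0 − 419.4 = -53.4000; the interval is -53.4000 ± 10.8564 = (-64.2564, -42.5436).
The interval (-64.2564, -42.5436) does not contain 0, so the difference is significant.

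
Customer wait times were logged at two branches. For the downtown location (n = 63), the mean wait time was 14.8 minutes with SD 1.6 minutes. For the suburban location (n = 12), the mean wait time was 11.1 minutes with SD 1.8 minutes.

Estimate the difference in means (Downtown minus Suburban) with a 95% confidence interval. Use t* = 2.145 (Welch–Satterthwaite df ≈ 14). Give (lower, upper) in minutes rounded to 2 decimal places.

SE₁ = s₁/√n₁ = 1.6/√63 = 0.2016; SE₂ = 1.8/√12 = 0.5196.
Independent samples, unequal variances: SE_diff = √(SE₁² + SE₂²) = √(0.04064256 + 0.26998416) = 0.5573.
t* = 2.145, so margin of error = 2.145 × 0.5573 = 1.1954.
Difference in means = 14.8 − 11.1 = 3.7000.
3.7000 ± 1.1954 → (2.50, 4.90).

(2.50, 4.90)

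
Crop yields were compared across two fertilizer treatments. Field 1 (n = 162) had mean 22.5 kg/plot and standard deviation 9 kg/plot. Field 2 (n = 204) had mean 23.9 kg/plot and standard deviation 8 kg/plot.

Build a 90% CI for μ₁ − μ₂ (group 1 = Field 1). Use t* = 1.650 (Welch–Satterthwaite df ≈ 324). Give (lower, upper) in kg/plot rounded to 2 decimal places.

(-2.89, 0.09)

SE₁ = s₁/√n₁ = 9/√162 = 0.7071; SE₂ = 8/√204 = 0.5601.
Independent samples, unequal variances: SE_diff = √(SE₁² + SE₂²) = √(0.49999041 + 0.31371201) = 0.9021.
t* = 1.650, so margin of error = 1.650 × 0.9021 = 1.4885.
Difference in means = 22.5 − 23.9 = -1.4000.
-1.4000 ± 1.4885 → (-2.89, 0.09).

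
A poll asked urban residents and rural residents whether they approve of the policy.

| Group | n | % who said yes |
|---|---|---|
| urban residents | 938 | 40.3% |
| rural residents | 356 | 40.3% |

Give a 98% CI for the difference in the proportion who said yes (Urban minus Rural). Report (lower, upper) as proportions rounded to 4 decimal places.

(-0.0710, 0.0710)

Each SE is √(p̂(1−p̂)/n): √(0.4030·0.5970/938) = 0.01602 and √(0.4030·0.5970/356) = 0.02600.
SE(p̂₁ − p̂₂) = √(SE₁² + SE₂²) = √(0.0002566404 + 0.000676) = 0.03054, since the two samples are independent.
At 98% confidence z* = 2.326; margin = 2.326 × 0.03054 = 0.07104.
The difference is 0.4030 − 0.4030 = 0.0000, so the interval is 0.0000 ± 0.07104 = (-0.0710, 0.0710).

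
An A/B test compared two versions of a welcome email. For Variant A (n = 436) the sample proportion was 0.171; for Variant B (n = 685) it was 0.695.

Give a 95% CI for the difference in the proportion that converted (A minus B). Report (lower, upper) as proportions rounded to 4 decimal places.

(-0.5734, -0.4746)

Each SE is √(p̂(1−p̂)/n): √(0.1710·0.8290/436) = 0.01803 and √(0.6950·0.3050/685) = 0.01759.
SE(p̂₁ − p̂₂) = √(SE₁² + SE₂²) = √(0.0003250809 + 0.0003094081) = 0.02519, since the two samples are independent.
At 95% confidence z* = 1.960; margin = 1.960 × 0.02519 = 0.04937.
The difference is 0.1710 − 0.6950 = -0.5240, so the interval is -0.5240 ± 0.04937 = (-0.5734, -0.4746).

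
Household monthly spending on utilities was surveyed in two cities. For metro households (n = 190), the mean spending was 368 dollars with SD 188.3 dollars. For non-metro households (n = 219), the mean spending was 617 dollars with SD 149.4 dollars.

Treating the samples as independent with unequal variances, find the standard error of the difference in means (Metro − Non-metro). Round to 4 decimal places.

16.9863

SE₁ = s₁/√n₁ = 188.3/√190 = 13.6607; SE₂ = 149.4/√219 = 10.0955.
Independent samples, unequal variances: SE_diff = √(SE₁² + SE₂²) = √(186.61472449 + 101.91912025) = 16.9863.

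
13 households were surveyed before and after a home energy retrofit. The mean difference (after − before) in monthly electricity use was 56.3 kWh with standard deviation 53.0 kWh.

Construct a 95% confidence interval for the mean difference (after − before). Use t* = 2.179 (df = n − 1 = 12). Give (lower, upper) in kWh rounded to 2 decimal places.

(24.27, 88.33)

This is a matched-pairs design, so SE = s_d/√n = 53.0/√13 = 14.6996.
Margin = 2.179 × 14.6996 = 32.0304; the interval is 56.3 ± 32.0304 = (24.27, 88.33).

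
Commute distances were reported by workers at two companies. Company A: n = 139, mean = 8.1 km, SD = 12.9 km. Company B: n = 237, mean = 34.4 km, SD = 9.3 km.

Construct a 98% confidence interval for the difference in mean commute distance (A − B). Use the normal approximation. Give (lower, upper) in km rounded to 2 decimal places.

Standard errors of each mean: 12.9/√139 = 1.0942 and 9.3/√237 = 0.6041.
SE(x̄₁ − x̄₂) = √(1.0942² + 0.6041²) = 1.2499 for independent samples with unequal variances.
With z* = 2.326, the margin is 2.326 × 1.2499 = 2.9073.
x̄₁ − x̄₂ = 8.1 − 34.4 = -26.3000; the interval is -26.3000 ± 2.9073 = (-29.21, -23.39).

(-29.21, -23.39)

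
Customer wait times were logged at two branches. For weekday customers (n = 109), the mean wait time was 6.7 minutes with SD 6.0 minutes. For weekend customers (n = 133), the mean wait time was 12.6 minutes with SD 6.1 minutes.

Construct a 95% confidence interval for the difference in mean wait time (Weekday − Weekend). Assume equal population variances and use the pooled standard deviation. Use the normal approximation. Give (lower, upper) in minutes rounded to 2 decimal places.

s_p = √[((n₁−1)s₁² + (n₂−1)s₂²)/(n₁+n₂−2)] = √[(108·6.0² + 132·6.1²)/240] = 6.0552.
SE = 6.0552·√(1/109 + 1/133) = 0.7823.
With z* = 1.960, margin = 1.960 × 0.7823 = 1.5333.
x̄₁ − x̄₂ = 6.7 − 12.6 = -5.9000; interval -5.9000 ± 1.5333 = (-7.43, -4.37).

(-7.43, -4.37)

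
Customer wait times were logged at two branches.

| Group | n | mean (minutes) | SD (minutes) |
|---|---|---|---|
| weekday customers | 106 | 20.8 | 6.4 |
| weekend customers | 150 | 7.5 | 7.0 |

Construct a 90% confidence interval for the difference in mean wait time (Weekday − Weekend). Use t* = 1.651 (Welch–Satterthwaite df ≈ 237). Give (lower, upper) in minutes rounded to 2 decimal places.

SE₁ = s₁/√n₁ = 6.4/√106 = 0.6216; SE₂ = 7.0/√150 = 0.5715.
Independent samples, unequal variances: SE_diff = √(SE₁² + SE₂²) = √(0.38638656 + 0.32661225) = 0.8444.
t* = 1.651, so margin of error = 1.651 × 0.8444 = 1.3941.
Difference in means = 20.8 − 7.5 = 13.3000.
13.3000 ± 1.3941 → (11.91, 14.69).

(11.91, 14.69)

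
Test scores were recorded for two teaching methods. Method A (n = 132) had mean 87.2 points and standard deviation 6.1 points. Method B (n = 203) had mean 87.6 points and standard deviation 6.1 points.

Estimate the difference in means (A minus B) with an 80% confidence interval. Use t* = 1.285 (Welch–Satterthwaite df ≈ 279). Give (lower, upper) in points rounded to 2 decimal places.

SE₁ = s₁/√n₁ = 6.1/√132 = 0.5309; SE₂ = 6.1/√203 = 0.4281.
Independent samples, unequal variances: SE_diff = √(SE₁² + SE₂²) = √(0.28185481 + 0.18326961) = 0.6820.
t* = 1.285, so margin of error = 1.285 × 0.6820 = 0.8764.
Difference in means = 87.2 − 87.6 = -0.4000.
-0.4000 ± 0.8764 → (-1.28, 0.48).

(-1.28, 0.48)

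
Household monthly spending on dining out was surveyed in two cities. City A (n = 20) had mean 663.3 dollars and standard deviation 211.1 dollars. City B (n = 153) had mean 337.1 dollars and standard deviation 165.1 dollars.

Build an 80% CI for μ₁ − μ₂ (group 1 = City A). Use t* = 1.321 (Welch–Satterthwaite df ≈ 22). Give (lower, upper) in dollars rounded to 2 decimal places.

Standard errors of each mean: 211.1/√20 = 47.2034 and 165.1/√153 = 13.3475.
SE(x̄₁ − x̄₂) = √(47.2034² + 13.3475²) = 49.0542 for independent samples with unequal variances.
With t* = 1.321, the margin is 1.321 × 49.0542 = 64.8006.
x̄₁ − x̄₂ = 663.3 − 337.1 = 326.2000; the interval is 326.2000 ± 64.8006 = (261.40, 391.00).

(261.40, 391.00)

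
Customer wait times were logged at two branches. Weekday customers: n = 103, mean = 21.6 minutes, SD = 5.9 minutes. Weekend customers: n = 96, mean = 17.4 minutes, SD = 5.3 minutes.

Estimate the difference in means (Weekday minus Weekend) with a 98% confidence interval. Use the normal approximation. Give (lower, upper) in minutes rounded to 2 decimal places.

Per-group SEs: s₁/√n₁ = 5.9/√103 = 0.5813, s₂/√n₂ = 5.3/√96 = 0.5409.
Unpooled SE of the difference: √(0.33790969 + 0.29257281) = 0.7940.
Margin of error = z* · SE = 2.326 × 0.7940 = 1.8468.
x̄₁ − x̄₂ = 21.6 − 17.4 = 4.2000.
CI: 4.2000 ± 1.8468 = (2.35, 6.05).

(2.35, 6.05)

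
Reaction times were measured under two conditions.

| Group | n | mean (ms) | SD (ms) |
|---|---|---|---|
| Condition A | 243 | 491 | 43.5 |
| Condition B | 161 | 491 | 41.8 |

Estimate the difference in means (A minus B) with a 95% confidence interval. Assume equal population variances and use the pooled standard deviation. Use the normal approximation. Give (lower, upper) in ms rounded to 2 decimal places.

Pooled variance s_p² = [242·43.5² + 160·41.8²] / (243+161−2) = 1834.5346, so s_p = 42.8315.
SE_diff = s_p·√(1/n₁ + 1/n₂) = 42.8315·√(1/243 + 1/161) = 4.3525.
z* = 1.960; margin = 1.960 × 4.3525 = 8.5309.
Difference = 491 − 491 = 0.0000.
0.0000 ± 8.5309 → (-8.53, 8.53).

(-8.53, 8.53)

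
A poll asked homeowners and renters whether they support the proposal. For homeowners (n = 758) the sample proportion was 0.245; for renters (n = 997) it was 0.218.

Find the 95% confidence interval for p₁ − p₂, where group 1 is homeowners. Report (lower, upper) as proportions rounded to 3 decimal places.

(-0.013, 0.067)

The two standard errors are √(0.2450×0.7550/758) = 0.01562 and √(0.2180×0.7820/997) = 0.01308.
Because the samples are independent, SE_diff = √(0.01562² + 0.01308²) = 0.02037.
Using z* = 1.960 for 95%, ME = 1.960 × 0.02037 = 0.03993.
p̂₁ − p̂₂ = 0.0270; interval 0.0270 ± 0.03993 gives (-0.013, 0.067).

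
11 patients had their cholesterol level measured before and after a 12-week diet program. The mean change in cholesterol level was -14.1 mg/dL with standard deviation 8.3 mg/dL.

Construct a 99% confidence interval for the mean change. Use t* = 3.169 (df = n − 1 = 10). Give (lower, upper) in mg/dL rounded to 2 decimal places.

Paired design: SE = s_d/√n = 8.3/√11 = 2.5025.
t* = 3.169; margin of error = 3.169 × 2.5025 = 7.9304.
-14.1 ± 7.9304 → (-22.03, -6.17).

(-22.03, -6.17)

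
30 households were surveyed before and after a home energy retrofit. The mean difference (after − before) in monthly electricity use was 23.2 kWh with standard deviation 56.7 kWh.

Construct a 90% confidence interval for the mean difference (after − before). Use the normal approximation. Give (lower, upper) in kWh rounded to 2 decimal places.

This is a matched-pairs design, so SE = s_d/√n = 56.7/√30 = 10.3520.
Margin = 1.645 × 10.3520 = 17.0290; the interval is 23.2 ± 17.0290 = (6.17, 40.23).

(6.17, 40.23)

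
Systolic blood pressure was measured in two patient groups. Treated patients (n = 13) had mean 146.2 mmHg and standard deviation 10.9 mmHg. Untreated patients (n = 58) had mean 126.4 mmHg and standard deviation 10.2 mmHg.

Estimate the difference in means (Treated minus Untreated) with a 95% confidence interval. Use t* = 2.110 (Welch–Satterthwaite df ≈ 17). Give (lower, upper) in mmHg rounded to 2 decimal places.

(12.82, 26.78)

Standard errors of each mean: 10.9/√13 = 3.0231 and 10.2/√58 = 1.3393.
SE(x̄₁ − x̄₂) = √(3.0231² + 1.3393²) = 3.3065 for independent samples with unequal variances.
With t* = 2.110, the margin is 2.110 × 3.3065 = 6.9767.
x̄₁ − x̄₂ = 146.2 − 126.4 = 19.8000; the interval is 19.8000 ± 6.9767 = (12.82, 26.78).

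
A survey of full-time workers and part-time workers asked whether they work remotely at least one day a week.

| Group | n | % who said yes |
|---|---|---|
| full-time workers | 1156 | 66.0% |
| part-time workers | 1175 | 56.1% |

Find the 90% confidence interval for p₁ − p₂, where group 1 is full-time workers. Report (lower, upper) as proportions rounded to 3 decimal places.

(0.066, 0.132)

The two standard errors are √(0.6600×0.3400/1156) = 0.01393 and √(0.5610×0.4390/1175) = 0.01448.
Because the samples are independent, SE_diff = √(0.01393² + 0.01448²) = 0.02009.
Using z* = 1.645 for 90%, ME = 1.645 × 0.02009 = 0.03305.
p̂₁ − p̂₂ = 0.0990; interval 0.0990 ± 0.03305 gives (0.066, 0.132).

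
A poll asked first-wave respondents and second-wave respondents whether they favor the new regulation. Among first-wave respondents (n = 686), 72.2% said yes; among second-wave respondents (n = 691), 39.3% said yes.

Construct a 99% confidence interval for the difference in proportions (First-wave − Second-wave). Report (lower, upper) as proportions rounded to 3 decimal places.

The two standard errors are √(0.7220×0.2780/686) = 0.01711 and √(0.3930×0.6070/691) = 0.01858.
Because the samples are independent, SE_diff = √(0.01711² + 0.01858²) = 0.02526.
Using z* = 2.576 for 99%, ME = 2.576 × 0.02526 = 0.06507.
p̂₁ − p̂₂ = 0.3290; interval 0.3290 ± 0.06507 gives (0.264, 0.394).

(0.264, 0.394)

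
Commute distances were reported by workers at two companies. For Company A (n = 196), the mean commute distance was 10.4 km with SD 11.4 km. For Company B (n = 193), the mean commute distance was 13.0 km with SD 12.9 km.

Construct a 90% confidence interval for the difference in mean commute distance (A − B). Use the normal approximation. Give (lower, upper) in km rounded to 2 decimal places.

(-4.63, -0.57)

Standard errors of each mean: 11.4/√196 = 0.8143 and 12.9/√193 = 0.9286.
SE(x̄₁ − x̄₂) = √(0.8143² + 0.9286²) = 1.2351 for independent samples with unequal variances.
With z* = 1.645, the margin is 1.645 × 1.2351 = 2.0317.
x̄₁ − x̄₂ = 10.4 − 13.0 = -2.6000; the interval is -2.6000 ± 2.0317 = (-4.63, -0.57).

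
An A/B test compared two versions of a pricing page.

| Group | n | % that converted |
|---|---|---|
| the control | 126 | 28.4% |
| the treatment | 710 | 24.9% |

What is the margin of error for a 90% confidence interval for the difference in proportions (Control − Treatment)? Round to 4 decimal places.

0.0713

Each SE is √(p̂(1−p̂)/n): √(0.2840·0.7160/126) = 0.04017 and √(0.2490·0.7510/710) = 0.01623.
SE(p̂₁ − p̂₂) = √(SE₁² + SE₂²) = √(0.0016136289 + 0.0002634129) = 0.04332, since the two samples are independent.
At 90% confidence z* = 1.645; margin = 1.645 × 0.04332 = 0.07126.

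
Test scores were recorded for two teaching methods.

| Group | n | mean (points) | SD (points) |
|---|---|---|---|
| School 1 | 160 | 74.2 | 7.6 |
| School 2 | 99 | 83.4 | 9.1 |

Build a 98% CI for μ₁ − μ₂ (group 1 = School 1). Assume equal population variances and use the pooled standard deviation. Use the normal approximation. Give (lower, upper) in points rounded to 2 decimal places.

Pooled variance s_p² = [159·7.6² + 98·9.1²] / (160+99−2) = 67.3121, so s_p = 8.2044.
SE_diff = s_p·√(1/n₁ + 1/n₂) = 8.2044·√(1/160 + 1/99) = 1.0491.
z* = 2.326; margin = 2.326 × 1.0491 = 2.4402.
Difference = 74.2 − 83.4 = -9.2000.
-9.2000 ± 2.4402 → (-11.64, -6.76).

(-11.64, -6.76)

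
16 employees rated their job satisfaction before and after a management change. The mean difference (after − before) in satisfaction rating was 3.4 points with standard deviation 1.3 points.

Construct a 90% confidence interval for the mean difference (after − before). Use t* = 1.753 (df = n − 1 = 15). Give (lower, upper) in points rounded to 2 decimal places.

(2.83, 3.97)

This is a matched-pairs design, so SE = s_d/√n = 1.3/√16 = 0.3250.
Margin = 1.753 × 0.3250 = 0.5697; the interval is 3.4 ± 0.5697 = (2.83, 3.97).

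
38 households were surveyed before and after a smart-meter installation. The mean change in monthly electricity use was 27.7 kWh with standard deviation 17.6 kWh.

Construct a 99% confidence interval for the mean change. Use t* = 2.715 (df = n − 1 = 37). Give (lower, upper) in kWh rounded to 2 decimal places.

(19.95, 35.45)

Paired design: SE = s_d/√n = 17.6/√38 = 2.8551.
t* = 2.715; margin of error = 2.715 × 2.8551 = 7.7516.
27.7 ± 7.7516 → (19.95, 35.45).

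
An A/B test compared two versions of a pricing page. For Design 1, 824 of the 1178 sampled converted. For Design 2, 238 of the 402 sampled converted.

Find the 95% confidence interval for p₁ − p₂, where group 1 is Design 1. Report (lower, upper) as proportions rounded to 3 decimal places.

(0.053, 0.162)

Sample proportions: 824/1178 = 0.6995, 238/402 = 0.5920.
Each SE is √(p̂(1−p̂)/n): √(0.6995·0.3005/1178) = 0.01336 and √(0.5920·0.4080/402) = 0.02451.
SE(p̂₁ − p̂₂) = √(SE₁² + SE₂²) = √(0.0001784896 + 0.0006007401) = 0.02791, since the two samples are independent.
At 95% confidence z* = 1.960; margin = 1.960 × 0.02791 = 0.05470.
The difference is 0.6995 − 0.5920 = 0.1075, so the interval is 0.1075 ± 0.05470 = (0.053, 0.162).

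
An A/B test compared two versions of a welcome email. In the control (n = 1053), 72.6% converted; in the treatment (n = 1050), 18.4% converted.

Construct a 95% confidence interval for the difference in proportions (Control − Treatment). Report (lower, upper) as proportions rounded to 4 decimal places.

(0.5063, 0.5777)

The two standard errors are √(0.7260×0.2740/1053) = 0.01374 and √(0.1840×0.8160/1050) = 0.01196.
Because the samples are independent, SE_diff = √(0.01374² + 0.01196²) = 0.01822.
Using z* = 1.960 for 95%, ME = 1.960 × 0.01822 = 0.03571.
p̂₁ − p̂₂ = 0.5420; interval 0.5420 ± 0.03571 gives (0.5063, 0.5777).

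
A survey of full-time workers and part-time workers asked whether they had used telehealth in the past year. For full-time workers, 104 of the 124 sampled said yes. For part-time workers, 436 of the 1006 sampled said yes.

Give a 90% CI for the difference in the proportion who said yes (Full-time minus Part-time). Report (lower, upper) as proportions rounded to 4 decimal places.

(0.3452, 0.4654)

Sample proportions: 104/124 = 0.8387, 436/1006 = 0.4334.
Each SE is √(p̂(1−p̂)/n): √(0.8387·0.1613/124) = 0.03303 and √(0.4334·0.5666/1006) = 0.01562.
SE(p̂₁ − p̂₂) = √(SE₁² + SE₂²) = √(0.0010909809 + 0.0002439844) = 0.03654, since the two samples are independent.
At 90% confidence z* = 1.645; margin = 1.645 × 0.03654 = 0.06011.
The difference is 0.8387 − 0.4334 = 0.4053, so the interval is 0.4053 ± 0.06011 = (0.3452, 0.4654).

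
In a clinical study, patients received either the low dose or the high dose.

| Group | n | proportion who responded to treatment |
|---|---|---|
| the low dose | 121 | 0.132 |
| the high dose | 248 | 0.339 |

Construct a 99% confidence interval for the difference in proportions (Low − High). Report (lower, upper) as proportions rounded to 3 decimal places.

(-0.318, -0.096)

Each SE is √(p̂(1−p̂)/n): √(0.1320·0.8680/121) = 0.03077 and √(0.3390·0.6610/248) = 0.03006.
SE(p̂₁ − p̂₂) = √(SE₁² + SE₂²) = √(0.0009467929 + 0.0009036036) = 0.04302, since the two samples are independent.
At 99% confidence z* = 2.576; margin = 2.576 × 0.04302 = 0.11082.
The difference is 0.1320 − 0.3390 = -0.2070, so the interval is -0.2070 ± 0.11082 = (-0.318, -0.096).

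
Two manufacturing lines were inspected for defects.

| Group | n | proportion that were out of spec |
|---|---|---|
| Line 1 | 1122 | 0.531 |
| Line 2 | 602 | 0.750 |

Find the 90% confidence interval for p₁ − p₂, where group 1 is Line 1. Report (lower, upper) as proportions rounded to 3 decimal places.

The two standard errors are √(0.5310×0.4690/1122) = 0.01490 and √(0.7500×0.2500/602) = 0.01765.
Because the samples are independent, SE_diff = √(0.01490² + 0.01765²) = 0.02310.
Using z* = 1.645 for 90%, ME = 1.645 × 0.02310 = 0.03800.
p̂₁ − p̂₂ = -0.2190; interval -0.2190 ± 0.03800 gives (-0.257, -0.181).

(-0.257, -0.181)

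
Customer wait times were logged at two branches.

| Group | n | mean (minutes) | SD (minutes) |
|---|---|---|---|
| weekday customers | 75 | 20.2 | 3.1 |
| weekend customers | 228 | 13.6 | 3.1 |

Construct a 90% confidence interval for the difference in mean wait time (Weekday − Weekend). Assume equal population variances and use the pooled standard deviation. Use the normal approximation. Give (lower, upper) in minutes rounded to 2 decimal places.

(5.92, 7.28)

s_p = √[((n₁−1)s₁² + (n₂−1)s₂²)/(n₁+n₂−2)] = √[(74·3.1² + 227·3.1²)/301] = 3.1000.
SE = 3.1000·√(1/75 + 1/228) = 0.4127.
With z* = 1.645, margin = 1.645 × 0.4127 = 0.6789.
x̄₁ − x̄₂ = 20.2 − 13.6 = 6.6000; interval 6.6000 ± 0.6789 = (5.92, 7.28).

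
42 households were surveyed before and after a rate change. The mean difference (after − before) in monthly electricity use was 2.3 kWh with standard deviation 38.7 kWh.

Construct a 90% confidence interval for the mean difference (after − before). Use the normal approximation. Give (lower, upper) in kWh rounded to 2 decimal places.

(-7.52, 12.12)

Paired design: SE = s_d/√n = 38.7/√42 = 5.9715.
z* = 1.645; margin of error = 1.645 × 5.9715 = 9.8231.
2.3 ± 9.8231 → (-7.52, 12.12).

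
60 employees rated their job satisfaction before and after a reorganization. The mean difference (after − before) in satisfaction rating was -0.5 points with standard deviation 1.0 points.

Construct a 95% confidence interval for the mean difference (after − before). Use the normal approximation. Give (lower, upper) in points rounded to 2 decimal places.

(-0.75, -0.25)

Paired design: SE = s_d/√n = 1.0/√60 = 0.1291.
z* = 1.960; margin of error = 1.960 × 0.1291 = 0.2530.
-0.5 ± 0.2530 → (-0.75, -0.25).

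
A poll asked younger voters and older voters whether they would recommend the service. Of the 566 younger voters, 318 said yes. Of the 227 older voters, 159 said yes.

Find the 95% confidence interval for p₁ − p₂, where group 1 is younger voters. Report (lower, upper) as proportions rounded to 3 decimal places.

Sample proportions: 318/566 = 0.5618, 159/227 = 0.7004.
Each SE is √(p̂(1−p̂)/n): √(0.5618·0.4382/566) = 0.02086 and √(0.7004·0.2996/227) = 0.03040.
SE(p̂₁ − p̂₂) = √(SE₁² + SE₂²) = √(0.0004351396 + 0.00092416) = 0.03687, since the two samples are independent.
At 95% confidence z* = 1.960; margin = 1.960 × 0.03687 = 0.07227.
The difference is 0.5618 − 0.7004 = -0.1386, so the interval is -0.1386 ± 0.07227 = (-0.211, -0.066).

(-0.211, -0.066)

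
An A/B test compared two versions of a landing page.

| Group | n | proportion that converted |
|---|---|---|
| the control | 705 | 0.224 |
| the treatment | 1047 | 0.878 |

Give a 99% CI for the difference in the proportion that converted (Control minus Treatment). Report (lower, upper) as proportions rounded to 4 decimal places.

The two standard errors are √(0.2240×0.7760/705) = 0.01570 and √(0.8780×0.1220/1047) = 0.01011.
Because the samples are independent, SE_diff = √(0.01570² + 0.01011²) = 0.01867.
Using z* = 2.576 for 99%, ME = 2.576 × 0.01867 = 0.04809.
p̂₁ − p̂₂ = -0.6540; interval -0.6540 ± 0.04809 gives (-0.7021, -0.6059).

(-0.7021, -0.6059)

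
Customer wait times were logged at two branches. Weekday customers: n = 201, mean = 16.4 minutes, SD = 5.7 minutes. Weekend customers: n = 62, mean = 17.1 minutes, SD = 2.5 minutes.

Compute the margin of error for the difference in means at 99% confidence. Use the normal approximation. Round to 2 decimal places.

SE₁ = s₁/√n₁ = 5.7/√201 = 0.4020; SE₂ = 2.5/√62 = 0.3175.
Independent samples, unequal variances: SE_diff = √(SE₁² + SE₂²) = √(0.161604 + 0.10080625) = 0.5123.
z* = 2.576, so margin of error = 2.576 × 0.5123 = 1.3197.

1.32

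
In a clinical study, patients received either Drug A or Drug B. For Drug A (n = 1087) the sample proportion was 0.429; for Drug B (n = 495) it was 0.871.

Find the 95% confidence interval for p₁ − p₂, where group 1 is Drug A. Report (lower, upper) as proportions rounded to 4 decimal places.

SE₁ = √(p̂₁(1−p̂₁)/n₁) = √(0.4290·0.5710/1087) = 0.01501; SE₂ = √(0.8710·0.1290/495) = 0.01507.
Independent samples: SE of the difference = √(SE₁² + SE₂²) = √(0.0002253001 + 0.0002271049) = 0.02127.
z* for 95% confidence is 1.960, so the margin of error is 1.960 × 0.02127 = 0.04169.
Point estimate p̂₁ − p̂₂ = 0.4290 − 0.8710 = -0.4420.
-0.4420 ± 0.04169 → (-0.4837, -0.4003).

(-0.4837, -0.4003)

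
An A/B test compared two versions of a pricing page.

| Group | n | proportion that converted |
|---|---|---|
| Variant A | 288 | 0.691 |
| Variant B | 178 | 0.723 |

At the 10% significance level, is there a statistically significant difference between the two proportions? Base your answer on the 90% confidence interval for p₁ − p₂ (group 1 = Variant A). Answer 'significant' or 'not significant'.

The two standard errors are √(0.6910×0.3090/288) = 0.02723 and √(0.7230×0.2770/178) = 0.03354.
Because the samples are independent, SE_diff = √(0.02723² + 0.03354²) = 0.04320.
Using z* = 1.645 for 90%, ME = 1.645 × 0.04320 = 0.07106.
p̂₁ − p̂₂ = -0.0320; interval -0.0320 ± 0.07106 gives (-0.10306, 0.03906).
The interval (-0.10306, 0.03906) contains 0, so the difference is not significant.

not significant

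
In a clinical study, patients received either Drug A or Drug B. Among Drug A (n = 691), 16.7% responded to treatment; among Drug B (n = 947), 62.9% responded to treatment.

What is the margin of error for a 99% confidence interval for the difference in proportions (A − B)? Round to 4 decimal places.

The two standard errors are √(0.1670×0.8330/691) = 0.01419 and √(0.6290×0.3710/947) = 0.01570.
Because the samples are independent, SE_diff = √(0.01419² + 0.01570²) = 0.02116.
Using z* = 2.576 for 99%, ME = 2.576 × 0.02116 = 0.05451.

0.0545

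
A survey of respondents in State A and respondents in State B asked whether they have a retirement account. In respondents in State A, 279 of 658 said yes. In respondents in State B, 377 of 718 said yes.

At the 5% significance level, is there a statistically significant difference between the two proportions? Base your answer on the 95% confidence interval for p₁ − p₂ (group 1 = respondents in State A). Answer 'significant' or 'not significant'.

First, p̂₁ = 279/658 = 0.4240; p̂₂ = 377/718 = 0.5251.
The two standard errors are √(0.4240×0.5760/658) = 0.01927 and √(0.5251×0.4749/718) = 0.01864.
Because the samples are independent, SE_diff = √(0.01927² + 0.01864²) = 0.02681.
Using z* = 1.960 for 95%, ME = 1.960 × 0.02681 = 0.05255.
p̂₁ − p̂₂ = -0.1011; interval -0.1011 ± 0.05255 gives (-0.15365, -0.04855).
The interval (-0.15365, -0.04855) does not contain 0, so the difference is significant.

significant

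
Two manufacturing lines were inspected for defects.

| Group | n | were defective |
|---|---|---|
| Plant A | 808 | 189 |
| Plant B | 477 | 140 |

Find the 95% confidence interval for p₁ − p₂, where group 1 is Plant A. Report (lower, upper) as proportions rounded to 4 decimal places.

First, p̂₁ = 189/808 = 0.2339; p̂₂ = 140/477 = 0.2935.
The two standard errors are √(0.2339×0.7661/808) = 0.01489 and √(0.2935×0.7065/477) = 0.02085.
Because the samples are independent, SE_diff = √(0.01489² + 0.02085²) = 0.02562.
Using z* = 1.960 for 95%, ME = 1.960 × 0.02562 = 0.05022.
p̂₁ − p̂₂ = -0.0596; interval -0.0596 ± 0.05022 gives (-0.1098, -0.0094).

(-0.1098, -0.0094)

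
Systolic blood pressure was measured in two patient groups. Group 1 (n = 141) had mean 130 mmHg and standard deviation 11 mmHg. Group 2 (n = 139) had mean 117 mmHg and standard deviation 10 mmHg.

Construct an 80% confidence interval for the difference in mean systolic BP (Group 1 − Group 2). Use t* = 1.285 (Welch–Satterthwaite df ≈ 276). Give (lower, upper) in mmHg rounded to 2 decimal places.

SE₁ = s₁/√n₁ = 11/√141 = 0.9264; SE₂ = 10/√139 = 0.8482.
Independent samples, unequal variances: SE_diff = √(SE₁² + SE₂²) = √(0.85821696 + 0.71944324) = 1.2560.
t* = 1.285, so margin of error = 1.285 × 1.2560 = 1.6140.
Difference in means = 130 − 117 = 13.0000.
13.0000 ± 1.6140 → (11.39, 14.61).

(11.39, 14.61)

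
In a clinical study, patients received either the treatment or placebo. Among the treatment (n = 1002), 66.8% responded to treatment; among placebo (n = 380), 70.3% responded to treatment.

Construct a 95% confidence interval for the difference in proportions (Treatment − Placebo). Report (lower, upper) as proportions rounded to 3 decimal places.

(-0.089, 0.019)

SE₁ = √(p̂₁(1−p̂₁)/n₁) = √(0.6680·0.3320/1002) = 0.01488; SE₂ = √(0.7030·0.2970/380) = 0.02344.
Independent samples: SE of the difference = √(SE₁² + SE₂²) = √(0.0002214144 + 0.0005494336) = 0.02776.
z* for 95% confidence is 1.960, so the margin of error is 1.960 × 0.02776 = 0.05441.
Point estimate p̂₁ − p̂₂ = 0.6680 − 0.7030 = -0.0350.
-0.0350 ± 0.05441 → (-0.089, 0.019).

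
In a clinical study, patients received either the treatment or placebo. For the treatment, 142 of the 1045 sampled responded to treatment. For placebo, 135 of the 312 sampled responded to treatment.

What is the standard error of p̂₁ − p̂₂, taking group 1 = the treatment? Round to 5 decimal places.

0.02999

Sample proportions: 142/1045 = 0.1359, 135/312 = 0.4327.
Each SE is √(p̂(1−p̂)/n): √(0.1359·0.8641/1045) = 0.01060 and √(0.4327·0.5673/312) = 0.02805.
SE(p̂₁ − p̂₂) = √(SE₁² + SE₂²) = √(0.00011236 + 0.0007868025) = 0.02999, since the two samples are independent.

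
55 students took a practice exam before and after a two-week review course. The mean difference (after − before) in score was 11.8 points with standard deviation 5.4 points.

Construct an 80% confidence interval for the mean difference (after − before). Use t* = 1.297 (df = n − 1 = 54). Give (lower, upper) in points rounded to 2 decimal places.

This is a matched-pairs design, so SE = s_d/√n = 5.4/√55 = 0.7281.
Margin = 1.297 × 0.7281 = 0.9443; the interval is 11.8 ± 0.9443 = (10.86, 12.74).

(10.86, 12.74)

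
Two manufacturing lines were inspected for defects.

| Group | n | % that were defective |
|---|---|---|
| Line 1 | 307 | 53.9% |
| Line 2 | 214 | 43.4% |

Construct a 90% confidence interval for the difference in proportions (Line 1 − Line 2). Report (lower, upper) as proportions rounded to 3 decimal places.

(0.032, 0.178)

SE₁ = √(p̂₁(1−p̂₁)/n₁) = √(0.5390·0.4610/307) = 0.02845; SE₂ = √(0.4340·0.5660/214) = 0.03388.
Independent samples: SE of the difference = √(SE₁² + SE₂²) = √(0.0008094025 + 0.0011478544) = 0.04424.
z* for 90% confidence is 1.645, so the margin of error is 1.645 × 0.04424 = 0.07277.
Point estimate p̂₁ − p̂₂ = 0.5390 − 0.4340 = 0.1050.
0.1050 ± 0.07277 → (0.032, 0.178).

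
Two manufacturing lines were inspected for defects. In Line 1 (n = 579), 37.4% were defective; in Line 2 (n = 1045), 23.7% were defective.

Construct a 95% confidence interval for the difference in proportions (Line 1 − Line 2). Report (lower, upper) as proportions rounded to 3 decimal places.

The two standard errors are √(0.3740×0.6260/579) = 0.02011 and √(0.2370×0.7630/1045) = 0.01315.
Because the samples are independent, SE_diff = √(0.02011² + 0.01315²) = 0.02403.
Using z* = 1.960 for 95%, ME = 1.960 × 0.02403 = 0.04710.
p̂₁ − p̂₂ = 0.1370; interval 0.1370 ± 0.04710 gives (0.090, 0.184).

(0.090, 0.184)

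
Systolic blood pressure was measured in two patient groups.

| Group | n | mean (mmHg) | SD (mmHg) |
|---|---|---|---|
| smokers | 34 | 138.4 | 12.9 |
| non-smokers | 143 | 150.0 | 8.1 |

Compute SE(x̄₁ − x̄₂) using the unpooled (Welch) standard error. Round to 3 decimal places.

Per-group SEs: s₁/√n₁ = 12.9/√34 = 2.2123, s₂/√n₂ = 8.1/√143 = 0.6774.
Unpooled SE of the difference: √(4.89427129 + 0.45887076) = 2.3137.

2.314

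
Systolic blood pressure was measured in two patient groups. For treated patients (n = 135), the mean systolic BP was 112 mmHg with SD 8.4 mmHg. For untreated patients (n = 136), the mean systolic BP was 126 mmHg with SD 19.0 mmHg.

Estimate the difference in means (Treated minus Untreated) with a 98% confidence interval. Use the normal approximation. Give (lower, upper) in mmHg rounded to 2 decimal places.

SE₁ = s₁/√n₁ = 8.4/√135 = 0.7230; SE₂ = 19.0/√136 = 1.6292.
Independent samples, unequal variances: SE_diff = √(SE₁² + SE₂²) = √(0.522729 + 2.65429264) = 1.7824.
z* = 2.326, so margin of error = 2.326 × 1.7824 = 4.1459.
Difference in means = 112 − 126 = -14.0000.
-14.0000 ± 4.1459 → (-18.15, -9.85).

(-18.15, -9.85)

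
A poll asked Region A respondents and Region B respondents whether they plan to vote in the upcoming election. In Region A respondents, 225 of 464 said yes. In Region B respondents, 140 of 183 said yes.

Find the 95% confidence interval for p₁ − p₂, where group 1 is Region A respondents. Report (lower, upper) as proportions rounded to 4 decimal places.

(-0.3565, -0.2037)

First, p̂₁ = 225/464 = 0.4849; p̂₂ = 140/183 = 0.7650.
The two standard errors are √(0.4849×0.5151/464) = 0.02320 and √(0.7650×0.2350/183) = 0.03134.
Because the samples are independent, SE_diff = √(0.02320² + 0.03134²) = 0.03899.
Using z* = 1.960 for 95%, ME = 1.960 × 0.03899 = 0.07642.
p̂₁ − p̂₂ = -0.2801; interval -0.2801 ± 0.07642 gives (-0.3565, -0.2037).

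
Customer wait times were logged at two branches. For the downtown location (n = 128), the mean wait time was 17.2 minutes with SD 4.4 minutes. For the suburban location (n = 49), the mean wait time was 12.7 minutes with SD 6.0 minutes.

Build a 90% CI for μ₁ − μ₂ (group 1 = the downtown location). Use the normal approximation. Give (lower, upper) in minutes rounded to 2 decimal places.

(2.95, 6.05)

Per-group SEs: s₁/√n₁ = 4.4/√128 = 0.3889, s₂/√n₂ = 6.0/√49 = 0.8571.
Unpooled SE of the difference: √(0.15124321 + 0.73462041) = 0.9412.
Margin of error = z* · SE = 1.645 × 0.9412 = 1.5483.
x̄₁ − x̄₂ = 17.2 − 12.7 = 4.5000.
CI: 4.5000 ± 1.5483 = (2.95, 6.05).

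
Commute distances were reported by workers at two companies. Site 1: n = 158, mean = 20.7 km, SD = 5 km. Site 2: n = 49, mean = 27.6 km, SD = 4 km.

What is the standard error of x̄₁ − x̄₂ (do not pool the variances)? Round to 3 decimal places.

0.696

SE₁ = s₁/√n₁ = 5/√158 = 0.3978; SE₂ = 4/√49 = 0.5714.
Independent samples, unequal variances: SE_diff = √(SE₁² + SE₂²) = √(0.15824484 + 0.32649796) = 0.6962.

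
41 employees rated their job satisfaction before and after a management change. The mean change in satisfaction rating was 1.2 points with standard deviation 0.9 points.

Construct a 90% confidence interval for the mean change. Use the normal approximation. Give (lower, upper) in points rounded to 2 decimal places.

This is a matched-pairs design, so SE = s_d/√n = 0.9/√41 = 0.1406.
Margin = 1.645 × 0.1406 = 0.2313; the interval is 1.2 ± 0.2313 = (0.97, 1.43).

(0.97, 1.43)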